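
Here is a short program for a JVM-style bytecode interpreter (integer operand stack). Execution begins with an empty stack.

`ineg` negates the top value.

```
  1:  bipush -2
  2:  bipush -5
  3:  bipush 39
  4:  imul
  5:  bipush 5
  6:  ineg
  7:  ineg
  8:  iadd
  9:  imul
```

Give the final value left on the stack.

bipush -2 : -2
bipush -5 : -2 -5
bipush 39 : -2 -5 39
imul      : -2 -195
bipush 5  : -2 -195 5
ineg      : -2 -195 -5
ineg      : -2 -195 5
iadd      : -2 -190
imul      : 380

380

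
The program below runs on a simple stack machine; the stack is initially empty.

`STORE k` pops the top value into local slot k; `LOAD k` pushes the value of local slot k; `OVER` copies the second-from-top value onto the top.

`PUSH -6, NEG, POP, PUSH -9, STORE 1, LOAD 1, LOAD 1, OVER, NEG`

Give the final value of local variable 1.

PUSH -6  [-6]
NEG      [6]
POP      []
PUSH -9  [-9]
STORE 1  []
LOAD 1   [-9]
LOAD 1   [-9, -9]
OVER     [-9, -9, -9]
NEG      [-9, -9, 9]

-9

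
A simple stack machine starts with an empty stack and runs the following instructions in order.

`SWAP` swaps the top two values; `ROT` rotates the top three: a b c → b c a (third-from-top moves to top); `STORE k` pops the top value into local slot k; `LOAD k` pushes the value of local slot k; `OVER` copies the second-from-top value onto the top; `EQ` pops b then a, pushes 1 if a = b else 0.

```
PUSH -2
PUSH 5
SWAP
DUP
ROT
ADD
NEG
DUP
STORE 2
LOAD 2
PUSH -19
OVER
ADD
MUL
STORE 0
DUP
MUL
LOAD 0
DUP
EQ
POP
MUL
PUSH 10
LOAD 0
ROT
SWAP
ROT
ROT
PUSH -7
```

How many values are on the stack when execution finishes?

4

PUSH -2  -> [-2]
PUSH 5   -> [-2, 5]
SWAP     -> [5, -2]
DUP      -> [5, -2, -2]
ROT      -> [-2, -2, 5]
ADD      -> [-2, 3]
NEG      -> [-2, -3]
DUP      -> [-2, -3, -3]
STORE 2  -> [-2, -3]
LOAD 2   -> [-2, -3, -3]
PUSH -19 -> [-2, -3, -3, -19]
OVER     -> [-2, -3, -3, -19, -3]
ADD      -> [-2, -3, -3, -22]
MUL      -> [-2, -3, 66]
STORE 0  -> [-2, -3]
DUP      -> [-2, -3, -3]
MUL      -> [-2, 9]
LOAD 0   -> [-2, 9, 66]
DUP      -> [-2, 9, 66, 66]
EQ       -> [-2, 9, 1]
POP      -> [-2, 9]
MUL      -> [-18]
PUSH 10  -> [-18, 10]
LOAD 0   -> [-18, 10, 66]
ROT      -> [10, 66, -18]
SWAP     -> [10, -18, 66]
ROT      -> [-18, 66, 10]
ROT      -> [66, 10, -18]
PUSH -7  -> [66, 10, -18, -7]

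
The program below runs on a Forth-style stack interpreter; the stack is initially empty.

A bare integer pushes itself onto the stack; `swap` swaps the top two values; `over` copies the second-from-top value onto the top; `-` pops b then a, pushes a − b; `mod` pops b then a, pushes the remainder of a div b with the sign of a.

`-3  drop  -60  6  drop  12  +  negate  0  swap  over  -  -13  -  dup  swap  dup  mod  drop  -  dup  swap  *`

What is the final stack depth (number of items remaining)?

-3     -> -3
drop   -> (empty)
-60    -> -60
6      -> -60 6
drop   -> -60
12     -> -60 12
+      -> -48
negate -> 48
0      -> 48 0
swap   -> 0 48
over   -> 0 48 0
-      -> 0 48
-13    -> 0 48 -13
-      -> 0 61
dup    -> 0 61 61
swap   -> 0 61 61
dup    -> 0 61 61 61
mod    -> 0 61 0
drop   -> 0 61
-      -> -61
dup    -> -61 -61
swap   -> -61 -61
*      -> 3721

1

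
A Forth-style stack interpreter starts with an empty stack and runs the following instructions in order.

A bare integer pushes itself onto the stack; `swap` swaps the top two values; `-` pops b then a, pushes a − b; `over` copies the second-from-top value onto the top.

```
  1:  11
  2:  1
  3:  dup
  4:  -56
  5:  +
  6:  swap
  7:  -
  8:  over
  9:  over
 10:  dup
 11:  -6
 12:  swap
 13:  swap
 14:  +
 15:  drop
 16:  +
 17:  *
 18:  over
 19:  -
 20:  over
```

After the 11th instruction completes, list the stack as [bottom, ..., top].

[11, -56, 11, -56, -56, -6]

11   : [11]
1    : [11, 1]
dup  : [11, 1, 1]
-56  : [11, 1, 1, -56]
+    : [11, 1, -55]
swap : [11, -55, 1]
-    : [11, -56]
over : [11, -56, 11]
over : [11, -56, 11, -56]
dup  : [11, -56, 11, -56, -56]
-6   : [11, -56, 11, -56, -56, -6]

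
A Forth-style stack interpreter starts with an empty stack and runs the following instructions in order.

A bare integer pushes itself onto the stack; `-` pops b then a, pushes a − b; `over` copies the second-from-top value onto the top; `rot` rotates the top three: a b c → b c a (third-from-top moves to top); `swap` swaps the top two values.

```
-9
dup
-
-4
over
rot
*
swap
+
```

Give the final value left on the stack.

-9   -> [-9]
dup  -> [-9, -9]
-    -> [0]
-4   -> [0, -4]
over -> [0, -4, 0]
rot  -> [-4, 0, 0]
*    -> [-4, 0]
swap -> [0, -4]
+    -> [-4]

-4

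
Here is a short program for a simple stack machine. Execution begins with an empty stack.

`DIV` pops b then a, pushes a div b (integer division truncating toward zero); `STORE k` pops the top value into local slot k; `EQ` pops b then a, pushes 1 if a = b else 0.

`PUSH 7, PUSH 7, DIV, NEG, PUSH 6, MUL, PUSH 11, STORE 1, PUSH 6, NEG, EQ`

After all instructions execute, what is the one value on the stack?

PUSH 7  -> [7]
PUSH 7  -> [7, 7]
DIV     -> [1]
NEG     -> [-1]
PUSH 6  -> [-1, 6]
MUL     -> [-6]
PUSH 11 -> [-6, 11]
STORE 1 -> [-6]
PUSH 6  -> [-6, 6]
NEG     -> [-6, -6]
EQ      -> [1]

1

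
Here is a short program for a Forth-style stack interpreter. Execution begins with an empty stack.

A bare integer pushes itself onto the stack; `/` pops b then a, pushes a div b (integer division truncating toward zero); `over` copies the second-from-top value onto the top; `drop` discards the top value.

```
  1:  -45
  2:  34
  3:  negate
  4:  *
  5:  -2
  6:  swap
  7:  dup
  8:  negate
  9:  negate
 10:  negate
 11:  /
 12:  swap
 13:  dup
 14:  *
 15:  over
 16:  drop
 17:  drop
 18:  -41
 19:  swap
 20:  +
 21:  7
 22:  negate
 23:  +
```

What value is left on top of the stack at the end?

-45    → -45
34     → -45 34
negate → -45 -34
*      → 1530
-2     → 1530 -2
swap   → -2 1530
dup    → -2 1530 1530
negate → -2 1530 -1530
negate → -2 1530 1530
negate → -2 1530 -1530
/      → -2 -1
swap   → -1 -2
dup    → -1 -2 -2
*      → -1 4
over   → -1 4 -1
drop   → -1 4
drop   → -1
-41    → -1 -41
swap   → -41 -1
+      → -42
7      → -42 7
negate → -42 -7
+      → -49

-49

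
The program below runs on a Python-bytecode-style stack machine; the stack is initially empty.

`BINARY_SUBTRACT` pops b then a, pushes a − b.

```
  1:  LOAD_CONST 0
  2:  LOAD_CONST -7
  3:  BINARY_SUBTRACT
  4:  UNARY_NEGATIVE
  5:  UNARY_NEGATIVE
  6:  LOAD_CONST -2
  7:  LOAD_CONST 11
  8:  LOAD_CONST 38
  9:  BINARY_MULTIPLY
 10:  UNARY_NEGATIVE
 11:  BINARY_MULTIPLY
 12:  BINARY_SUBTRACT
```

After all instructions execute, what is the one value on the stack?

LOAD_CONST 0    -> [0]
LOAD_CONST -7   -> [0, -7]
BINARY_SUBTRACT -> [7]
UNARY_NEGATIVE  -> [-7]
UNARY_NEGATIVE  -> [7]
LOAD_CONST -2   -> [7, -2]
LOAD_CONST 11   -> [7, -2, 11]
LOAD_CONST 38   -> [7, -2, 11, 38]
BINARY_MULTIPLY -> [7, -2, 418]
UNARY_NEGATIVE  -> [7, -2, -418]
BINARY_MULTIPLY -> [7, 836]
BINARY_SUBTRACT -> [-829]

-829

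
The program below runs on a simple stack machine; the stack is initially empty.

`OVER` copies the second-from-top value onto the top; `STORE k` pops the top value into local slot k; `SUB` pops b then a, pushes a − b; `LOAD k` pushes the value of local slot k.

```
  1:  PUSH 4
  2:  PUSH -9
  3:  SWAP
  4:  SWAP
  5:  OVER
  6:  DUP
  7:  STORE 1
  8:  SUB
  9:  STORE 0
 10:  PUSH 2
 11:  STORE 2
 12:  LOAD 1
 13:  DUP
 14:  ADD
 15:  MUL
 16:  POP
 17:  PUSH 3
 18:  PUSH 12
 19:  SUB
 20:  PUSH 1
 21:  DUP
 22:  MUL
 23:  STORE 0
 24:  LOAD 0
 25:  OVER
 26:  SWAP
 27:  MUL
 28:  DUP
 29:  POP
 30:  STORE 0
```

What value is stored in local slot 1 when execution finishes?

4

PUSH 4  → 4
PUSH -9 → 4 -9
SWAP    → -9 4
SWAP    → 4 -9
OVER    → 4 -9 4
DUP     → 4 -9 4 4
STORE 1 → 4 -9 4
SUB     → 4 -13
STORE 0 → 4
PUSH 2  → 4 2
STORE 2 → 4
LOAD 1  → 4 4
DUP     → 4 4 4
ADD     → 4 8
MUL     → 32
POP     → (empty)
PUSH 3  → 3
PUSH 12 → 3 12
SUB     → -9
PUSH 1  → -9 1
DUP     → -9 1 1
MUL     → -9 1
STORE 0 → -9
LOAD 0  → -9 1
OVER    → -9 1 -9
SWAP    → -9 -9 1
MUL     → -9 -9
DUP     → -9 -9 -9
POP     → -9 -9
STORE 0 → -9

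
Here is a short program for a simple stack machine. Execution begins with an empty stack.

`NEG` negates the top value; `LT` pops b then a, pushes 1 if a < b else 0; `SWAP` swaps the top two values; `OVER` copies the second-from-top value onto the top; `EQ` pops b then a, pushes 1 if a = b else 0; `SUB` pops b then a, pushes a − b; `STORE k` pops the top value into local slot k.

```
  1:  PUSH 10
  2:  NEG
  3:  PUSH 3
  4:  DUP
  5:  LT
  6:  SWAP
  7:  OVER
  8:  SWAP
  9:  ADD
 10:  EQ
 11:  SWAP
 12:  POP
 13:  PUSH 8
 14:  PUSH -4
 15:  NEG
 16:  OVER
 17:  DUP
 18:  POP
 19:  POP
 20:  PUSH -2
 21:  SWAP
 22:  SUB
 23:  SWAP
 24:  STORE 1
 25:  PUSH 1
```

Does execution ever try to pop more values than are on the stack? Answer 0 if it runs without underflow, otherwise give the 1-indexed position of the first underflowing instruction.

11

PUSH 10 : [10]
NEG     : [-10]
PUSH 3  : [-10, 3]
DUP     : [-10, 3, 3]
LT      : [-10, 0]
SWAP    : [0, -10]
OVER    : [0, -10, 0]
SWAP    : [0, 0, -10]
ADD     : [0, -10]
EQ      : [0]
SWAP  — needs 2 operands, stack has 1 → underflow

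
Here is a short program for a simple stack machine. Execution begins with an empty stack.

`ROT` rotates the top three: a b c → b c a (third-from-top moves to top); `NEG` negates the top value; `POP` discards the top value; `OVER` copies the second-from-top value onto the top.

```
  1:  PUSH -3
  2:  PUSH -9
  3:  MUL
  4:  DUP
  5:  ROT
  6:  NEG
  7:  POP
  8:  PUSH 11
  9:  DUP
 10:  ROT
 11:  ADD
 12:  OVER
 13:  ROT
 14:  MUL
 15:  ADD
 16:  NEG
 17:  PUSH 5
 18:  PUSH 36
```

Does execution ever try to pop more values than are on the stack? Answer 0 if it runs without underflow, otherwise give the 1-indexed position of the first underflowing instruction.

PUSH -3  [-3]
PUSH -9  [-3, -9]
MUL      [27]
DUP      [27, 27]
ROT  — needs 3 operands, stack has 2 → underflow

5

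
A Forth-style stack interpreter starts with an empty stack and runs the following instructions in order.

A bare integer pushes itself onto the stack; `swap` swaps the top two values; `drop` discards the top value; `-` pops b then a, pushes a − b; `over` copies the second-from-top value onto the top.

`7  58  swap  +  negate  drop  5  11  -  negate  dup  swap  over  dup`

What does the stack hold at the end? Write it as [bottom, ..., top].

[6, 6, 6, 6]

7      -> 7
58     -> 7 58
swap   -> 58 7
+      -> 65
negate -> -65
drop   -> (empty)
5      -> 5
11     -> 5 11
-      -> -6
negate -> 6
dup    -> 6 6
swap   -> 6 6
over   -> 6 6 6
dup    -> 6 6 6 6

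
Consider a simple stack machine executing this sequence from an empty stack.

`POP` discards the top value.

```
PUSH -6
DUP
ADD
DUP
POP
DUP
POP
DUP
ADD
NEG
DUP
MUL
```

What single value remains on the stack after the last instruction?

576

PUSH -6 : -6
DUP     : -6 -6
ADD     : -12
DUP     : -12 -12
POP     : -12
DUP     : -12 -12
POP     : -12
DUP     : -12 -12
ADD     : -24
NEG     : 24
DUP     : 24 24
MUL     : 576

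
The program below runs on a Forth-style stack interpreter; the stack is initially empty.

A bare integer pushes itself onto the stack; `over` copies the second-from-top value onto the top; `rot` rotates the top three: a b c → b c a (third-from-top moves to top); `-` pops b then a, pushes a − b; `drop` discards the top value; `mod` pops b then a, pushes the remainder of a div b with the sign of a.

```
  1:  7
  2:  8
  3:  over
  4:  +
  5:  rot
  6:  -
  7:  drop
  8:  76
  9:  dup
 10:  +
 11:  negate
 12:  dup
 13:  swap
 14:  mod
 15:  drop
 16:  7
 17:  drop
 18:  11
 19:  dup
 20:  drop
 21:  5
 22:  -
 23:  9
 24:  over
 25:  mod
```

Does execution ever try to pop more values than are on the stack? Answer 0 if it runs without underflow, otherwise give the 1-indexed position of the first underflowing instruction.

7     [7]
8     [7, 8]
over  [7, 8, 7]
+     [7, 15]
rot  — needs 3 operands, stack has 2 → underflow

5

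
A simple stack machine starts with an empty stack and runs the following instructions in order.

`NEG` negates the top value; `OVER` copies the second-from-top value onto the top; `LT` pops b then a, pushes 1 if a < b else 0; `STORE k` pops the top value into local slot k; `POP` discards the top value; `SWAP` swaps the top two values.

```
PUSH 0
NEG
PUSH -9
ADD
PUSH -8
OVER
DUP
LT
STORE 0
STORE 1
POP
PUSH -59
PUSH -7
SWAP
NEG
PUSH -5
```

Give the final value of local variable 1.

PUSH 0   : [0]
NEG      : [0]
PUSH -9  : [0, -9]
ADD      : [-9]
PUSH -8  : [-9, -8]
OVER     : [-9, -8, -9]
DUP      : [-9, -8, -9, -9]
LT       : [-9, -8, 0]
STORE 0  : [-9, -8]
STORE 1  : [-9]
POP      : []
PUSH -59 : [-59]
PUSH -7  : [-59, -7]
SWAP     : [-7, -59]
NEG      : [-7, 59]
PUSH -5  : [-7, 59, -5]

-8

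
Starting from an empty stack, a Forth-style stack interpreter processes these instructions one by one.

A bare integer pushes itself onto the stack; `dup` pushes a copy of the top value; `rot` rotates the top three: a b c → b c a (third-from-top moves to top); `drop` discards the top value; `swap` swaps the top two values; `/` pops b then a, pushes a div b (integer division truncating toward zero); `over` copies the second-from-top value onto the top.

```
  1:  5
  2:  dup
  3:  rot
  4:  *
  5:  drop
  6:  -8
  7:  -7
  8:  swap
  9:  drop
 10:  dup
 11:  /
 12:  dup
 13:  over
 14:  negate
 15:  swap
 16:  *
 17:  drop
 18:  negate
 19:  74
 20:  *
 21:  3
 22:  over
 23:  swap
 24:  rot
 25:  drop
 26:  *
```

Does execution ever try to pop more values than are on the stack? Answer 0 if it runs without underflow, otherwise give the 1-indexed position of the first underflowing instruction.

5   : 5
dup : 5 5
rot  — needs 3 operands, stack has 2 → underflow

3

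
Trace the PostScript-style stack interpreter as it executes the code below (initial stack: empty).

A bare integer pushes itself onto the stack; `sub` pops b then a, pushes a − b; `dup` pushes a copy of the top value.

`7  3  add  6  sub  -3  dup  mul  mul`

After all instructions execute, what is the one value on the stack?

36

7   : [7]
3   : [7, 3]
add : [10]
6   : [10, 6]
sub : [4]
-3  : [4, -3]
dup : [4, -3, -3]
mul : [4, 9]
mul : [36]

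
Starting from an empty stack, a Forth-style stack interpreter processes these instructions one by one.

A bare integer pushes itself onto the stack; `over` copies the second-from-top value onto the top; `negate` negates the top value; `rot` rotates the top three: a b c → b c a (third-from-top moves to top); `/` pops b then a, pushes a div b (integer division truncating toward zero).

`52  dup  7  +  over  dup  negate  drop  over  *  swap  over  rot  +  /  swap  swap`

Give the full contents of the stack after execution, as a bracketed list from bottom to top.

52     : [52]
dup    : [52, 52]
7      : [52, 52, 7]
+      : [52, 59]
over   : [52, 59, 52]
dup    : [52, 59, 52, 52]
negate : [52, 59, 52, -52]
drop   : [52, 59, 52]
over   : [52, 59, 52, 59]
*      : [52, 59, 3068]
swap   : [52, 3068, 59]
over   : [52, 3068, 59, 3068]
rot    : [52, 59, 3068, 3068]
+      : [52, 59, 6136]
/      : [52, 0]
swap   : [0, 52]
swap   : [52, 0]

[52, 0]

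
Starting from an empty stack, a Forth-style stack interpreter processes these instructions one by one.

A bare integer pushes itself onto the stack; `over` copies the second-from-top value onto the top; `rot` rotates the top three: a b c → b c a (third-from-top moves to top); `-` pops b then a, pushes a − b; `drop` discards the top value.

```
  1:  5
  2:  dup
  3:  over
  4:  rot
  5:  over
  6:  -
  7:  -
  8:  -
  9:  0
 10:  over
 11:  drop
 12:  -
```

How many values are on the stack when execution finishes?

1

5    : 5
dup  : 5 5
over : 5 5 5
rot  : 5 5 5
over : 5 5 5 5
-    : 5 5 0
-    : 5 5
-    : 0
0    : 0 0
over : 0 0 0
drop : 0 0
-    : 0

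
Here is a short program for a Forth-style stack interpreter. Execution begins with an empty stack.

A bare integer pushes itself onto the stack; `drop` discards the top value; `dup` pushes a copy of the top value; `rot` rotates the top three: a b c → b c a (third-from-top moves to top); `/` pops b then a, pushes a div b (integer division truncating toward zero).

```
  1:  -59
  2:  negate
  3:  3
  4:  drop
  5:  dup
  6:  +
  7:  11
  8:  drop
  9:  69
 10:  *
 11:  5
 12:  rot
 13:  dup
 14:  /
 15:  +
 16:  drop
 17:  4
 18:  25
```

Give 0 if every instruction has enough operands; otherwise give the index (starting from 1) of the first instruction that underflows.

12

-59    : [-59]
negate : [59]
3      : [59, 3]
drop   : [59]
dup    : [59, 59]
+      : [118]
11     : [118, 11]
drop   : [118]
69     : [118, 69]
*      : [8142]
5      : [8142, 5]
rot  — needs 3 operands, stack has 2 → underflow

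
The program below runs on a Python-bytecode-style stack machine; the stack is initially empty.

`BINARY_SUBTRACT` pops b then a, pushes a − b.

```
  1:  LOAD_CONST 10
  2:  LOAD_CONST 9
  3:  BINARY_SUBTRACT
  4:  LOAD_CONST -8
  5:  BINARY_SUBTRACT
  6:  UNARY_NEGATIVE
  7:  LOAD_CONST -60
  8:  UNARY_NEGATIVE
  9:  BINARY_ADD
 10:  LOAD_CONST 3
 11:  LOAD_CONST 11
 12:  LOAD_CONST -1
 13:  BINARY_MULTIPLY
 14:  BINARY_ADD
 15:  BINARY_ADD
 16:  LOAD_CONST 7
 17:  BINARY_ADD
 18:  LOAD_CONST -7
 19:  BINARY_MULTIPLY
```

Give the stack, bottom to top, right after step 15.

LOAD_CONST 10   : 10
LOAD_CONST 9    : 10 9
BINARY_SUBTRACT : 1
LOAD_CONST -8   : 1 -8
BINARY_SUBTRACT : 9
UNARY_NEGATIVE  : -9
LOAD_CONST -60  : -9 -60
UNARY_NEGATIVE  : -9 60
BINARY_ADD      : 51
LOAD_CONST 3    : 51 3
LOAD_CONST 11   : 51 3 11
LOAD_CONST -1   : 51 3 11 -1
BINARY_MULTIPLY : 51 3 -11
BINARY_ADD      : 51 -8
BINARY_ADD      : 43

[43]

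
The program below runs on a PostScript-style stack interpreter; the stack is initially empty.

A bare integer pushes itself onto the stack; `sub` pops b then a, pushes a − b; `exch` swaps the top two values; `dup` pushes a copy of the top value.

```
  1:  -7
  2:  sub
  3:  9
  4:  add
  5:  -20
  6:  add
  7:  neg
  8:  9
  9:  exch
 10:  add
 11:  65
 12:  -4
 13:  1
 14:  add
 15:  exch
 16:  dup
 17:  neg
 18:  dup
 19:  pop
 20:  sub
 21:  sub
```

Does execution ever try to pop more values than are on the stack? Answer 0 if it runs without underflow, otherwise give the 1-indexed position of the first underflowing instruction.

2

-7 : -7
sub  — needs 2 operands, stack has 1 → underflow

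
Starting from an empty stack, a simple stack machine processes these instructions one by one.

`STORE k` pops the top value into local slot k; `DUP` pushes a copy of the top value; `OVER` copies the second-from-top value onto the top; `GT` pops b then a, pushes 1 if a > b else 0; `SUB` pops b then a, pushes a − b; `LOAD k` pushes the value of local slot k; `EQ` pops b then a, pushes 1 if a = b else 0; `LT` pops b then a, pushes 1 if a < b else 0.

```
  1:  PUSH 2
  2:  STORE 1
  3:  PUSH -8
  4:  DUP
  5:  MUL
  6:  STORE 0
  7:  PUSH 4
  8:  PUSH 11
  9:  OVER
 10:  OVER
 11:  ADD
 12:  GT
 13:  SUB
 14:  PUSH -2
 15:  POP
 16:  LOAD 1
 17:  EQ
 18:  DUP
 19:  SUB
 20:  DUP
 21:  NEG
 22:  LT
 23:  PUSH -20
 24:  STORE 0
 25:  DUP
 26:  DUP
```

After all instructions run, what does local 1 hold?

2

PUSH 2    [2]
STORE 1   []
PUSH -8   [-8]
DUP       [-8, -8]
MUL       [64]
STORE 0   []
PUSH 4    [4]
PUSH 11   [4, 11]
OVER      [4, 11, 4]
OVER      [4, 11, 4, 11]
ADD       [4, 11, 15]
GT        [4, 0]
SUB       [4]
PUSH -2   [4, -2]
POP       [4]
LOAD 1    [4, 2]
EQ        [0]
DUP       [0, 0]
SUB       [0]
DUP       [0, 0]
NEG       [0, 0]
LT        [0]
PUSH -20  [0, -20]
STORE 0   [0]
DUP       [0, 0]
DUP       [0, 0, 0]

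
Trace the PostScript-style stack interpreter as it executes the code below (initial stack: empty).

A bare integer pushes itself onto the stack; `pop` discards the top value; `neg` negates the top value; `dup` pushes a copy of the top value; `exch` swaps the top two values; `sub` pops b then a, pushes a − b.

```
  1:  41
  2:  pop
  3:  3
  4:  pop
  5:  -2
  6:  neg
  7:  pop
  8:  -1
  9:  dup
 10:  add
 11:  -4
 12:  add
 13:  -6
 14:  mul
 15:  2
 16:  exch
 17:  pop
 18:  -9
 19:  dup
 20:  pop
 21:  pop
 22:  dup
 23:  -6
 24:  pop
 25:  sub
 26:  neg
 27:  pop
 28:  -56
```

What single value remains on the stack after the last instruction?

-56

41   → 41
pop  → (empty)
3    → 3
pop  → (empty)
-2   → -2
neg  → 2
pop  → (empty)
-1   → -1
dup  → -1 -1
add  → -2
-4   → -2 -4
add  → -6
-6   → -6 -6
mul  → 36
2    → 36 2
exch → 2 36
pop  → 2
-9   → 2 -9
dup  → 2 -9 -9
pop  → 2 -9
pop  → 2
dup  → 2 2
-6   → 2 2 -6
pop  → 2 2
sub  → 0
neg  → 0
pop  → (empty)
-56  → -56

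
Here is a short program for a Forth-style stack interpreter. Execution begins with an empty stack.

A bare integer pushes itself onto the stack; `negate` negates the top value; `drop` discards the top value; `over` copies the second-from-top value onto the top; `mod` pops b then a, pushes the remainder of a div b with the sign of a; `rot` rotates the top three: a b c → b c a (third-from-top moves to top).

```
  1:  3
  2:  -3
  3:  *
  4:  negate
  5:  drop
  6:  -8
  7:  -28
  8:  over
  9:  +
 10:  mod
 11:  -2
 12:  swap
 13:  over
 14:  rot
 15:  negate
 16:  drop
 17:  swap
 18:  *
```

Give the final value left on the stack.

3      → [3]
-3     → [3, -3]
*      → [-9]
negate → [9]
drop   → []
-8     → [-8]
-28    → [-8, -28]
over   → [-8, -28, -8]
+      → [-8, -36]
mod    → [-8]
-2     → [-8, -2]
swap   → [-2, -8]
over   → [-2, -8, -2]
rot    → [-8, -2, -2]
negate → [-8, -2, 2]
drop   → [-8, -2]
swap   → [-2, -8]
*      → [16]

16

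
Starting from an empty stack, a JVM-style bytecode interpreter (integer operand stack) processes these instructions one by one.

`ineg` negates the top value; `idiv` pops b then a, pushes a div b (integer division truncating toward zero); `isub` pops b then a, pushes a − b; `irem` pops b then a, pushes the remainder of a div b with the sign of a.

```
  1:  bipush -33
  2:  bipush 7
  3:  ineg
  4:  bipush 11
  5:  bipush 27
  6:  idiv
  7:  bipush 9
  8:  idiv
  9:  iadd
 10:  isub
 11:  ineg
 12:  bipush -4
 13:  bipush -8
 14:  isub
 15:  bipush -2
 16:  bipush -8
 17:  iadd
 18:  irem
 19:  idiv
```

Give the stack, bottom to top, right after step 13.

bipush -33 : [-33]
bipush 7   : [-33, 7]
ineg       : [-33, -7]
bipush 11  : [-33, -7, 11]
bipush 27  : [-33, -7, 11, 27]
idiv       : [-33, -7, 0]
bipush 9   : [-33, -7, 0, 9]
idiv       : [-33, -7, 0]
iadd       : [-33, -7]
isub       : [-26]
ineg       : [26]
bipush -4  : [26, -4]
bipush -8  : [26, -4, -8]

[26, -4, -8]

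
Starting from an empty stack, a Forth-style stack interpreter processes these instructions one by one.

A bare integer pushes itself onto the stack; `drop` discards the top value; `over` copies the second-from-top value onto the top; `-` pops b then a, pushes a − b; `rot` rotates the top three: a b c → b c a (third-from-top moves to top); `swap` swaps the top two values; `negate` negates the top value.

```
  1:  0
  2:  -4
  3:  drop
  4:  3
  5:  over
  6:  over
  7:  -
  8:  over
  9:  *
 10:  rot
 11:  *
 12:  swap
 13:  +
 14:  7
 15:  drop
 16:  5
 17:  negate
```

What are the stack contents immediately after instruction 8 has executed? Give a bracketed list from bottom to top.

0    → 0
-4   → 0 -4
drop → 0
3    → 0 3
over → 0 3 0
over → 0 3 0 3
-    → 0 3 -3
over → 0 3 -3 3

[0, 3, -3, 3]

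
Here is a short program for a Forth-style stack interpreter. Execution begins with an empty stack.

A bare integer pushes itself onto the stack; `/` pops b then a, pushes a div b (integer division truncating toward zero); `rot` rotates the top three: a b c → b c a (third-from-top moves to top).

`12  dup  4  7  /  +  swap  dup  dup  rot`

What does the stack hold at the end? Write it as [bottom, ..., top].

[12, 12, 12, 12]

12   -> [12]
dup  -> [12, 12]
4    -> [12, 12, 4]
7    -> [12, 12, 4, 7]
/    -> [12, 12, 0]
+    -> [12, 12]
swap -> [12, 12]
dup  -> [12, 12, 12]
dup  -> [12, 12, 12, 12]
rot  -> [12, 12, 12, 12]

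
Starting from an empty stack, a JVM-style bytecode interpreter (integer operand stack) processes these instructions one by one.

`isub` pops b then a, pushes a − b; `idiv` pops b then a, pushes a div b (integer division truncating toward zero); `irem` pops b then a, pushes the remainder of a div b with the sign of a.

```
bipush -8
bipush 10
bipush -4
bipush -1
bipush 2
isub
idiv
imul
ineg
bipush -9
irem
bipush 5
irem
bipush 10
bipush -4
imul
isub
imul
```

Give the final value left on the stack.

-312

bipush -8 : -8
bipush 10 : -8 10
bipush -4 : -8 10 -4
bipush -1 : -8 10 -4 -1
bipush 2  : -8 10 -4 -1 2
isub      : -8 10 -4 -3
idiv      : -8 10 1
imul      : -8 10
ineg      : -8 -10
bipush -9 : -8 -10 -9
irem      : -8 -1
bipush 5  : -8 -1 5
irem      : -8 -1
bipush 10 : -8 -1 10
bipush -4 : -8 -1 10 -4
imul      : -8 -1 -40
isub      : -8 39
imul      : -312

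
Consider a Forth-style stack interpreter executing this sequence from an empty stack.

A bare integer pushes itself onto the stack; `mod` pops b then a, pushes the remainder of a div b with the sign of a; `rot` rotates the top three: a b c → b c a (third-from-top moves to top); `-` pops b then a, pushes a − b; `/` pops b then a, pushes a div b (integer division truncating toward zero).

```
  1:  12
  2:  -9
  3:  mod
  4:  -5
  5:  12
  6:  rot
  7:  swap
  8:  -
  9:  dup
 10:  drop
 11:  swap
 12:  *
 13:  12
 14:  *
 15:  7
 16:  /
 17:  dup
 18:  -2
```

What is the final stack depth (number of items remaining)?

3

12   → 12
-9   → 12 -9
mod  → 3
-5   → 3 -5
12   → 3 -5 12
rot  → -5 12 3
swap → -5 3 12
-    → -5 -9
dup  → -5 -9 -9
drop → -5 -9
swap → -9 -5
*    → 45
12   → 45 12
*    → 540
7    → 540 7
/    → 77
dup  → 77 77
-2   → 77 77 -2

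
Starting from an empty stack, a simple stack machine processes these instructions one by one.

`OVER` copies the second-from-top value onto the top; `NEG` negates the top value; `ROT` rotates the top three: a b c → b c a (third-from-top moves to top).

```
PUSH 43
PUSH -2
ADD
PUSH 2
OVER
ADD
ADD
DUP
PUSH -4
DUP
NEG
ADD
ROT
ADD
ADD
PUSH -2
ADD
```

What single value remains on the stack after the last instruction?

166

PUSH 43  43
PUSH -2  43 -2
ADD      41
PUSH 2   41 2
OVER     41 2 41
ADD      41 43
ADD      84
DUP      84 84
PUSH -4  84 84 -4
DUP      84 84 -4 -4
NEG      84 84 -4 4
ADD      84 84 0
ROT      84 0 84
ADD      84 84
ADD      168
PUSH -2  168 -2
ADD      166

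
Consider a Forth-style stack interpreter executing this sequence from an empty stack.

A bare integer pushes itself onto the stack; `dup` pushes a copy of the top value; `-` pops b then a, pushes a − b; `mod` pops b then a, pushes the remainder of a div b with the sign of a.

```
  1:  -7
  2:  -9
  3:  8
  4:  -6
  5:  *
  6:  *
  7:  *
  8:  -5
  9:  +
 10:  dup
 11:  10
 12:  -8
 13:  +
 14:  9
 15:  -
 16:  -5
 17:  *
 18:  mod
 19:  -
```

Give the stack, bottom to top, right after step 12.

[-3029, -3029, 10, -8]

-7   [-7]
-9   [-7, -9]
8    [-7, -9, 8]
-6   [-7, -9, 8, -6]
*    [-7, -9, -48]
*    [-7, 432]
*    [-3024]
-5   [-3024, -5]
+    [-3029]
dup  [-3029, -3029]
10   [-3029, -3029, 10]
-8   [-3029, -3029, 10, -8]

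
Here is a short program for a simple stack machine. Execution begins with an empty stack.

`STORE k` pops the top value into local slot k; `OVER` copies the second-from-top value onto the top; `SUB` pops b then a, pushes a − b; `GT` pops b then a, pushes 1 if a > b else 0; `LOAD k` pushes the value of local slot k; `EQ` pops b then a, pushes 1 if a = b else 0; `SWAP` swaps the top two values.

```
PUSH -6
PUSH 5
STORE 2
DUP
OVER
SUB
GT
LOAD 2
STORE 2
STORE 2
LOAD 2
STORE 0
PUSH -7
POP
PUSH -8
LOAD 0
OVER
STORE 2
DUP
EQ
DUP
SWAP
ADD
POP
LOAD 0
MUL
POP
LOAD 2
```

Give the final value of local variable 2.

-8

PUSH -6  [-6]
PUSH 5   [-6, 5]
STORE 2  [-6]
DUP      [-6, -6]
OVER     [-6, -6, -6]
SUB      [-6, 0]
GT       [0]
LOAD 2   [0, 5]
STORE 2  [0]
STORE 2  []
LOAD 2   [0]
STORE 0  []
PUSH -7  [-7]
POP      []
PUSH -8  [-8]
LOAD 0   [-8, 0]
OVER     [-8, 0, -8]
STORE 2  [-8, 0]
DUP      [-8, 0, 0]
EQ       [-8, 1]
DUP      [-8, 1, 1]
SWAP     [-8, 1, 1]
ADD      [-8, 2]
POP      [-8]
LOAD 0   [-8, 0]
MUL      [0]
POP      []
LOAD 2   [-8]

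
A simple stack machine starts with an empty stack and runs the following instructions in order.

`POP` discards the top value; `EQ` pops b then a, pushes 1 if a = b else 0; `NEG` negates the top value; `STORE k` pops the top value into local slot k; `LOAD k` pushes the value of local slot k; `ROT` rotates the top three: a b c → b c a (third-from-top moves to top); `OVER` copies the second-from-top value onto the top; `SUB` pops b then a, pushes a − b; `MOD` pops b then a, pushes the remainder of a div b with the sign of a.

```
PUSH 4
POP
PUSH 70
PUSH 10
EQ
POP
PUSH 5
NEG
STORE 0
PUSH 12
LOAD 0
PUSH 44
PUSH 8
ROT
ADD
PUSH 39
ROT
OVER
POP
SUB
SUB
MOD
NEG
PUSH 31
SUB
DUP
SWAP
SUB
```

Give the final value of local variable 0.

-5

PUSH 4  : [4]
POP     : []
PUSH 70 : [70]
PUSH 10 : [70, 10]
EQ      : [0]
POP     : []
PUSH 5  : [5]
NEG     : [-5]
STORE 0 : []
PUSH 12 : [12]
LOAD 0  : [12, -5]
PUSH 44 : [12, -5, 44]
PUSH 8  : [12, -5, 44, 8]
ROT     : [12, 44, 8, -5]
ADD     : [12, 44, 3]
PUSH 39 : [12, 44, 3, 39]
ROT     : [12, 3, 39, 44]
OVER    : [12, 3, 39, 44, 39]
POP     : [12, 3, 39, 44]
SUB     : [12, 3, -5]
SUB     : [12, 8]
MOD     : [4]
NEG     : [-4]
PUSH 31 : [-4, 31]
SUB     : [-35]
DUP     : [-35, -35]
SWAP    : [-35, -35]
SUB     : [0]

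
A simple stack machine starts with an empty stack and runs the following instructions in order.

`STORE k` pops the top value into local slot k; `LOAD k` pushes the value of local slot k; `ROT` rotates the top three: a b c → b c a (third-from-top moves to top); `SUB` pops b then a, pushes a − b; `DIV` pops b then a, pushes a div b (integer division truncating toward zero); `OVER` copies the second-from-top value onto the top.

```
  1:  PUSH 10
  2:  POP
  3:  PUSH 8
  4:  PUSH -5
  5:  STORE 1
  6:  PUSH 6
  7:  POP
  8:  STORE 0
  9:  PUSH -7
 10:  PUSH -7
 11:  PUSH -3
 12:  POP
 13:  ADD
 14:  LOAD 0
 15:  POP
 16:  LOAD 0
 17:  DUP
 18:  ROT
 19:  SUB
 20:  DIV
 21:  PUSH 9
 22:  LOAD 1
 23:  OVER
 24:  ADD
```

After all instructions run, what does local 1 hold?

-5

PUSH 10 -> [10]
POP     -> []
PUSH 8  -> [8]
PUSH -5 -> [8, -5]
STORE 1 -> [8]
PUSH 6  -> [8, 6]
POP     -> [8]
STORE 0 -> []
PUSH -7 -> [-7]
PUSH -7 -> [-7, -7]
PUSH -3 -> [-7, -7, -3]
POP     -> [-7, -7]
ADD     -> [-14]
LOAD 0  -> [-14, 8]
POP     -> [-14]
LOAD 0  -> [-14, 8]
DUP     -> [-14, 8, 8]
ROT     -> [8, 8, -14]
SUB     -> [8, 22]
DIV     -> [0]
PUSH 9  -> [0, 9]
LOAD 1  -> [0, 9, -5]
OVER    -> [0, 9, -5, 9]
ADD     -> [0, 9, 4]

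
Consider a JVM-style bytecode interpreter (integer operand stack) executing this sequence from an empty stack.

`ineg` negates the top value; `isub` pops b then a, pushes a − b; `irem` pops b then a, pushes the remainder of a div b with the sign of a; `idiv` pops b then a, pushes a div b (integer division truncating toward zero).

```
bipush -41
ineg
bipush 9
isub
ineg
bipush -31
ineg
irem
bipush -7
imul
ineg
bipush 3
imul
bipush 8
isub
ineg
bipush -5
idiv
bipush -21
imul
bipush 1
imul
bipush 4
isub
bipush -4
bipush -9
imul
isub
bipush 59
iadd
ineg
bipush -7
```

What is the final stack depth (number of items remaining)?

bipush -41 → [-41]
ineg       → [41]
bipush 9   → [41, 9]
isub       → [32]
ineg       → [-32]
bipush -31 → [-32, -31]
ineg       → [-32, 31]
irem       → [-1]
bipush -7  → [-1, -7]
imul       → [7]
ineg       → [-7]
bipush 3   → [-7, 3]
imul       → [-21]
bipush 8   → [-21, 8]
isub       → [-29]
ineg       → [29]
bipush -5  → [29, -5]
idiv       → [-5]
bipush -21 → [-5, -21]
imul       → [105]
bipush 1   → [105, 1]
imul       → [105]
bipush 4   → [105, 4]
isub       → [101]
bipush -4  → [101, -4]
bipush -9  → [101, -4, -9]
imul       → [101, 36]
isub       → [65]
bipush 59  → [65, 59]
iadd       → [124]
ineg       → [-124]
bipush -7  → [-124, -7]

2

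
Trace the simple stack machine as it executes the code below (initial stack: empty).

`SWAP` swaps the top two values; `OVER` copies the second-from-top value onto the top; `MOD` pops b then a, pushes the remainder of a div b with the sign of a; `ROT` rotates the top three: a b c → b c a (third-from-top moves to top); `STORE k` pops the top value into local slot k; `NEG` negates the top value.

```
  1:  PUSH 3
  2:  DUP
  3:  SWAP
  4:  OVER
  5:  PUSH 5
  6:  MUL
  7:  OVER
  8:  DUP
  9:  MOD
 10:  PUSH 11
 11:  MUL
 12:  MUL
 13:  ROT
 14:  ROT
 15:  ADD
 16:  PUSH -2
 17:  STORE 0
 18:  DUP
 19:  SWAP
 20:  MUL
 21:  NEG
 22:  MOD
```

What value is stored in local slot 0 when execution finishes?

-2

PUSH 3  : [3]
DUP     : [3, 3]
SWAP    : [3, 3]
OVER    : [3, 3, 3]
PUSH 5  : [3, 3, 3, 5]
MUL     : [3, 3, 15]
OVER    : [3, 3, 15, 3]
DUP     : [3, 3, 15, 3, 3]
MOD     : [3, 3, 15, 0]
PUSH 11 : [3, 3, 15, 0, 11]
MUL     : [3, 3, 15, 0]
MUL     : [3, 3, 0]
ROT     : [3, 0, 3]
ROT     : [0, 3, 3]
ADD     : [0, 6]
PUSH -2 : [0, 6, -2]
STORE 0 : [0, 6]
DUP     : [0, 6, 6]
SWAP    : [0, 6, 6]
MUL     : [0, 36]
NEG     : [0, -36]
MOD     : [0]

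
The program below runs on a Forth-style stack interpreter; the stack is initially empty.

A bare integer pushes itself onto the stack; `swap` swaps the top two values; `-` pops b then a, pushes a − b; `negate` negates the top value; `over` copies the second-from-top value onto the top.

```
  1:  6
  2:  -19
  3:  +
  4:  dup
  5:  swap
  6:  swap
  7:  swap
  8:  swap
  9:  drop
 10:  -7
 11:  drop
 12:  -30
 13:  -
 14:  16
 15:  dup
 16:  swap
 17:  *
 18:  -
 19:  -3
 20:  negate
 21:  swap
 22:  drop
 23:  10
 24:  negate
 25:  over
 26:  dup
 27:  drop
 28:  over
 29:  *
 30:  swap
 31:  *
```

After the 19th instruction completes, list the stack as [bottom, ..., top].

6    : 6
-19  : 6 -19
+    : -13
dup  : -13 -13
swap : -13 -13
swap : -13 -13
swap : -13 -13
swap : -13 -13
drop : -13
-7   : -13 -7
drop : -13
-30  : -13 -30
-    : 17
16   : 17 16
dup  : 17 16 16
swap : 17 16 16
*    : 17 256
-    : -239
-3   : -239 -3

[-239, -3]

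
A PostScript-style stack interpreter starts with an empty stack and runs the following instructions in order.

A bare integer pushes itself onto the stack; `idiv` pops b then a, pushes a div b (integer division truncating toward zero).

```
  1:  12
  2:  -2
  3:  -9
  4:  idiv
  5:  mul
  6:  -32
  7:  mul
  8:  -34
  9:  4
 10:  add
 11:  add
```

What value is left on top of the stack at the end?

-30

12    [12]
-2    [12, -2]
-9    [12, -2, -9]
idiv  [12, 0]
mul   [0]
-32   [0, -32]
mul   [0]
-34   [0, -34]
4     [0, -34, 4]
add   [0, -30]
add   [-30]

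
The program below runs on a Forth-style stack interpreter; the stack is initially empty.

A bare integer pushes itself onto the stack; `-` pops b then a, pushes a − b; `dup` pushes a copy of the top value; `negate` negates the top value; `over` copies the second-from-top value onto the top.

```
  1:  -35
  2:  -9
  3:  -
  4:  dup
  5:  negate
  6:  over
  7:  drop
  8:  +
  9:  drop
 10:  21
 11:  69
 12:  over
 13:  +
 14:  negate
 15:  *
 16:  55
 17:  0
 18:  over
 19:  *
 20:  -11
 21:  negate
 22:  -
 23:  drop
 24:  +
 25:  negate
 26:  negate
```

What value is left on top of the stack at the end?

-1835

-35     [-35]
-9      [-35, -9]
-       [-26]
dup     [-26, -26]
negate  [-26, 26]
over    [-26, 26, -26]
drop    [-26, 26]
+       [0]
drop    []
21      [21]
69      [21, 69]
over    [21, 69, 21]
+       [21, 90]
negate  [21, -90]
*       [-1890]
55      [-1890, 55]
0       [-1890, 55, 0]
over    [-1890, 55, 0, 55]
*       [-1890, 55, 0]
-11     [-1890, 55, 0, -11]
negate  [-1890, 55, 0, 11]
-       [-1890, 55, -11]
drop    [-1890, 55]
+       [-1835]
negate  [1835]
negate  [-1835]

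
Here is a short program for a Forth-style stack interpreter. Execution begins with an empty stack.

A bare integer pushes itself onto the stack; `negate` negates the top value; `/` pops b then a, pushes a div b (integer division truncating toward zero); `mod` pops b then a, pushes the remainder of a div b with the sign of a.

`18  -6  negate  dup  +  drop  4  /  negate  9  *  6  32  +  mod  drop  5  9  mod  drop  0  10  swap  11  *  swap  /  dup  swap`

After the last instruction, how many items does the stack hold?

2

18     → [18]
-6     → [18, -6]
negate → [18, 6]
dup    → [18, 6, 6]
+      → [18, 12]
drop   → [18]
4      → [18, 4]
/      → [4]
negate → [-4]
9      → [-4, 9]
*      → [-36]
6      → [-36, 6]
32     → [-36, 6, 32]
+      → [-36, 38]
mod    → [-36]
drop   → []
5      → [5]
9      → [5, 9]
mod    → [5]
drop   → []
0      → [0]
10     → [0, 10]
swap   → [10, 0]
11     → [10, 0, 11]
*      → [10, 0]
swap   → [0, 10]
/      → [0]
dup    → [0, 0]
swap   → [0, 0]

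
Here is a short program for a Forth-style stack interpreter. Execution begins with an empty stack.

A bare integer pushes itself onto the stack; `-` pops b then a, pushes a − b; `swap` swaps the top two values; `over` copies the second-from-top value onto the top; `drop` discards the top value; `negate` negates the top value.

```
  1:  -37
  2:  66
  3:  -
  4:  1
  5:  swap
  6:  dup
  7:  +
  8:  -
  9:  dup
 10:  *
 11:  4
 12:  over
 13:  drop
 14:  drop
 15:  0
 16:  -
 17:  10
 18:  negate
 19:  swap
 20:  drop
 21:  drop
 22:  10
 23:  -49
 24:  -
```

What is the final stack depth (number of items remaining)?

1

-37     [-37]
66      [-37, 66]
-       [-103]
1       [-103, 1]
swap    [1, -103]
dup     [1, -103, -103]
+       [1, -206]
-       [207]
dup     [207, 207]
*       [42849]
4       [42849, 4]
over    [42849, 4, 42849]
drop    [42849, 4]
drop    [42849]
0       [42849, 0]
-       [42849]
10      [42849, 10]
negate  [42849, -10]
swap    [-10, 42849]
drop    [-10]
drop    []
10      [10]
-49     [10, -49]
-       [59]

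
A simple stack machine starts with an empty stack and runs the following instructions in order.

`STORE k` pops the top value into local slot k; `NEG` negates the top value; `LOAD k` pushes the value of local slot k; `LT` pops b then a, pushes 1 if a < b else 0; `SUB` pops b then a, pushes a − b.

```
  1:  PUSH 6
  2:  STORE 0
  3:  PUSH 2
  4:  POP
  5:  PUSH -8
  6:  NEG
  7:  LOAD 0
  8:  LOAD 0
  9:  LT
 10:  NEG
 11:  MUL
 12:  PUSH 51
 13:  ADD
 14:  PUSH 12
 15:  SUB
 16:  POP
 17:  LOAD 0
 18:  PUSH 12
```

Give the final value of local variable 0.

PUSH 6  : 6
STORE 0 : (empty)
PUSH 2  : 2
POP     : (empty)
PUSH -8 : -8
NEG     : 8
LOAD 0  : 8 6
LOAD 0  : 8 6 6
LT      : 8 0
NEG     : 8 0
MUL     : 0
PUSH 51 : 0 51
ADD     : 51
PUSH 12 : 51 12
SUB     : 39
POP     : (empty)
LOAD 0  : 6
PUSH 12 : 6 12

6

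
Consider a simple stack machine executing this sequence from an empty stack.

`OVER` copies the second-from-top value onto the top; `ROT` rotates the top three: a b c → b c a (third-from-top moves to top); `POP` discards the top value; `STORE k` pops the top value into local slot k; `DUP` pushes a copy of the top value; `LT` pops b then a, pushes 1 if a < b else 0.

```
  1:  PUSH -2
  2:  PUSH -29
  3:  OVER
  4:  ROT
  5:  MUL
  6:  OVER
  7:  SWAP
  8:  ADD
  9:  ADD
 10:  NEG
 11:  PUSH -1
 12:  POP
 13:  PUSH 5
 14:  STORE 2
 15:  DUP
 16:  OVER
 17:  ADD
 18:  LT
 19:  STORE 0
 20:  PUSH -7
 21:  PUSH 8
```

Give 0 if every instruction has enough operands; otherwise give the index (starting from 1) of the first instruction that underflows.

PUSH -2  → -2
PUSH -29 → -2 -29
OVER     → -2 -29 -2
ROT      → -29 -2 -2
MUL      → -29 4
OVER     → -29 4 -29
SWAP     → -29 -29 4
ADD      → -29 -25
ADD      → -54
NEG      → 54
PUSH -1  → 54 -1
POP      → 54
PUSH 5   → 54 5
STORE 2  → 54
DUP      → 54 54
OVER     → 54 54 54
ADD      → 54 108
LT       → 1
STORE 0  → (empty)
PUSH -7  → -7
PUSH 8   → -7 8

0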